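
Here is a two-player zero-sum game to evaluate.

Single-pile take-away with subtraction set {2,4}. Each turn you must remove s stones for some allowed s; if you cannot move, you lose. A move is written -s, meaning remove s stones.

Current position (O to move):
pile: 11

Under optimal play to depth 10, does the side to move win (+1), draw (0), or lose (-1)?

ply 1, O at 11 | -2=-1→9; -4=+1→7*
ply 2, X at 7 | -2=-1→5*; -4=-1→3
ply 3, O at 5 | -2=-1→3; -4=+1→1*
ply 4: 1 is terminal -1 (X); from 11 depth 10

value(11, O) = +1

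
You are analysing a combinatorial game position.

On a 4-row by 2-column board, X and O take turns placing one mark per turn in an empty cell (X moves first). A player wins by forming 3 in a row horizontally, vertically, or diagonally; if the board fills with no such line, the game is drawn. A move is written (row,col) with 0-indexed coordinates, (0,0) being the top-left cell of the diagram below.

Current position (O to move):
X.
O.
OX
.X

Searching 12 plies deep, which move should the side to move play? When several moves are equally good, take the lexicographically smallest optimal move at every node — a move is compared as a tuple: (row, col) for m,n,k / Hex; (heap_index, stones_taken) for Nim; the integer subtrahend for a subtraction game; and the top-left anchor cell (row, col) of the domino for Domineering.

O's best at [X./O./OX/.X]: (3,0)

[X./O./OX/.X] O move#1: (0,1):-1/XO/O./OX/.X, (1,1):+0/X./OO/OX/.X, (3,0):+1/X./O./OX/OX*
[X./O./OX/OX] end (terminal -1, X#2); searched X./O./OX/.X to 12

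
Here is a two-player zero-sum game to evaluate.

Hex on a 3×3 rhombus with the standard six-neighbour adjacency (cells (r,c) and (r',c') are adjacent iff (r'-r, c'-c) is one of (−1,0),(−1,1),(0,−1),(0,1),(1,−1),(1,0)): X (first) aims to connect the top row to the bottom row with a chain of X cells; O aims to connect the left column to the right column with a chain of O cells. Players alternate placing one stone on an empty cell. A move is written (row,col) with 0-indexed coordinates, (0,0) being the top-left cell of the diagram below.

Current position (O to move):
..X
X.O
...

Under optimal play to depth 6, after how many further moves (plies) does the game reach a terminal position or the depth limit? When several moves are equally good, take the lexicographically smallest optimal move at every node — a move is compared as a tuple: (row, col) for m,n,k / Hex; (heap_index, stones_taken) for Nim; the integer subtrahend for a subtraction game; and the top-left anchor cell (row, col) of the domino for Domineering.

PV length from [..X/X.O/...]: 5 plies

ply 1, O at ..X/X.O/... | (0,0)=-1→O.X/X.O/...; (0,1)=-1→.OX/X.O/...; (1,1)=-1→..X/XOO/...; (2,0)=+1→..X/X.O/O..*; (2,1)=-1→..X/X.O/.O.; (2,2)=-1→..X/X.O/..O
ply 2, X at ..X/X.O/O.. | (0,0)=-1→X.X/X.O/O..*; (0,1)=-1→.XX/X.O/O..; (1,1)=-1→..X/XXO/O..; (2,1)=-1→..X/X.O/OX.; (2,2)=-1→..X/X.O/O.X
ply 3, O at X.X/X.O/O.. | (0,1)=+1→XOX/X.O/O..*; (1,1)=+1→X.X/XOO/O..; (2,1)=+1→X.X/X.O/OO.; (2,2)=+1→X.X/X.O/O.O
ply 4, X at XOX/X.O/O.. | (1,1)=-1→XOX/XXO/O..*; (2,1)=-1→XOX/X.O/OX.; (2,2)=-1→XOX/X.O/O.X
ply 5, O at XOX/XXO/O.. | (2,1)=+1→XOX/XXO/OO.*; (2,2)=-1→XOX/XXO/O.O
ply 6: XOX/XXO/OO. is terminal -1 (X); from ..X/X.O/... depth 6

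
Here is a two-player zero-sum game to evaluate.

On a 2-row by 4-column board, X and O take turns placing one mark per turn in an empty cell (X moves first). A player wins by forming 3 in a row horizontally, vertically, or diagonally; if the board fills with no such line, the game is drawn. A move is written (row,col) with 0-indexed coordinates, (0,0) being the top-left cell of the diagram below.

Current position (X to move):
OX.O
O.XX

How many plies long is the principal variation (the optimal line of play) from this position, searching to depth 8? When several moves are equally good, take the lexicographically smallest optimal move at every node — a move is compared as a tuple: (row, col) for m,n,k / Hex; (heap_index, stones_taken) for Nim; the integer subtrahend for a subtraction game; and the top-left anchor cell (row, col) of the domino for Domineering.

[OX.O/O.XX] X move#1: (0,2):+0/OXXO/O.XX, (1,1):+1/OX.O/OXXX*
[OX.O/OXXX] end (terminal -1, O#2); searched OX.O/O.XX to 8

PV length from [OX.O/O.XX]: 1 ply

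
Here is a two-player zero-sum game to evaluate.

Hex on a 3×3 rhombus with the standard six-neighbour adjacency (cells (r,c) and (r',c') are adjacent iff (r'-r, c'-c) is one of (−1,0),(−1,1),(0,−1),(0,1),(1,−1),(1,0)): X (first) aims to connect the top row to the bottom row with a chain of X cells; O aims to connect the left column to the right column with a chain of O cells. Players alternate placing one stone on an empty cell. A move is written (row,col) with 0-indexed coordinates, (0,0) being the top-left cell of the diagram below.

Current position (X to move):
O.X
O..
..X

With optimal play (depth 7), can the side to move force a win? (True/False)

ply 1, X at O.X/O../..X | (0,1)=+1→OXX/O../..X*; (1,1)=+1→O.X/OX./..X; (1,2)=+1→O.X/O.X/..X; (2,0)=+1→O.X/O../X.X; (2,1)=+1→O.X/O../.XX
ply 2, O at OXX/O../..X | (1,1)=-1→OXX/OO./..X*; (1,2)=-1→OXX/O.O/..X; (2,0)=-1→OXX/O../O.X; (2,1)=-1→OXX/O../.OX
ply 3, X at OXX/OO./..X | (1,2)=+1→OXX/OOX/..X*; (2,0)=-1→OXX/OO./X.X; (2,1)=-1→OXX/OO./.XX
ply 4: OXX/OOX/..X is terminal -1 (O); from O.X/O../..X depth 7

X winning at [O.X/O../..X]: True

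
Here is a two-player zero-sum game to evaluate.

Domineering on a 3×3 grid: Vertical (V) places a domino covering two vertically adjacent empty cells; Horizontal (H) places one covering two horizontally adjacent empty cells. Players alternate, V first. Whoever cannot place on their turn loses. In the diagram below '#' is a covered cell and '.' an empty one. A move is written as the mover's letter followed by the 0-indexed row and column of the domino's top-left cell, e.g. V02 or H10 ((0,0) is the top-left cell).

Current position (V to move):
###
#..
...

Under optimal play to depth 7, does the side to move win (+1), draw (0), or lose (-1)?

value(###/#../..., V) = +1

p1 V@[###/#../...]: V11[###/##./.#.]+1* V12[###/#.#/..#]-1
p2 H@[###/##./.#.] terminal -1; root [###/#../...] d7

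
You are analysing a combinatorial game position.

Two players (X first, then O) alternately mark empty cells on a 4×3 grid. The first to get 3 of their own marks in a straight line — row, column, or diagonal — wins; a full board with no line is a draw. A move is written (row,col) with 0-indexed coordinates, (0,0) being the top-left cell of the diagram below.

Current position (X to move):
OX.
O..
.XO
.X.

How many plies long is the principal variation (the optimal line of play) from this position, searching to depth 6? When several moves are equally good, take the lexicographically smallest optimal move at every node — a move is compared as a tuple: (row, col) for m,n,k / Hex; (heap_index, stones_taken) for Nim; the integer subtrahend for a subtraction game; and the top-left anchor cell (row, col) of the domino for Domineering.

[OX./O../.XO/.X.] X move#1: (0,2):-1/OXX/O../.XO/.X., (1,1):+1/OX./OX./.XO/.X.*, (1,2):-1/OX./O.X/.XO/.X., (2,0):-1/OX./O../XXO/.X., (3,0):-1/OX./O../.XO/XX., (3,2):-1/OX./O../.XO/.XX
[OX./OX./.XO/.X.] end (terminal -1, O#2); searched OX./O../.XO/.X. to 6

PV length from [OX./O../.XO/.X.]: 1 ply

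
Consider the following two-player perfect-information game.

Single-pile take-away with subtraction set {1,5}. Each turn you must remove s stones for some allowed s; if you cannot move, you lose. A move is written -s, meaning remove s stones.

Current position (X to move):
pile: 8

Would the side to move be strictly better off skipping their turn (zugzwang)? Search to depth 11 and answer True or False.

zugzwang(8, X) = True

ply 1, X at 8 | -1=-1→7*; -5=-1→3
ply 2, O at 7 | -1=+1→6*; -5=+1→2
ply 3, X at 6 | -1=-1→5*; -5=-1→1
ply 4, O at 5 | -1=+1→4*; -5=+1→0
ply 5, X at 4 | -1=-1→3*
ply 6, O at 3 | -1=+1→2*
ply 7, X at 2 | -1=-1→1*
ply 8, O at 1 | -1=+1→0*
ply 9: 0 is terminal -1 (X); from 8 depth 11
pass branch (O moves first from the same position):
  | ply 1, O at 8 | -1=-1→7*; -5=-1→3
  | ply 2, X at 7 | -1=+1→6*; -5=+1→2
  | ply 3, O at 6 | -1=-1→5*; -5=-1→1
  | ply 4, X at 5 | -1=+1→4*; -5=+1→0
  | ply 5, O at 4 | -1=-1→3*
  | ply 6, X at 3 | -1=+1→2*
  | ply 7, O at 2 | -1=-1→1*
  | ply 8, X at 1 | -1=+1→0*
  | ply 9: 0 is terminal -1 (O); from 8 depth 11
X moving scores -1; X passing scores +1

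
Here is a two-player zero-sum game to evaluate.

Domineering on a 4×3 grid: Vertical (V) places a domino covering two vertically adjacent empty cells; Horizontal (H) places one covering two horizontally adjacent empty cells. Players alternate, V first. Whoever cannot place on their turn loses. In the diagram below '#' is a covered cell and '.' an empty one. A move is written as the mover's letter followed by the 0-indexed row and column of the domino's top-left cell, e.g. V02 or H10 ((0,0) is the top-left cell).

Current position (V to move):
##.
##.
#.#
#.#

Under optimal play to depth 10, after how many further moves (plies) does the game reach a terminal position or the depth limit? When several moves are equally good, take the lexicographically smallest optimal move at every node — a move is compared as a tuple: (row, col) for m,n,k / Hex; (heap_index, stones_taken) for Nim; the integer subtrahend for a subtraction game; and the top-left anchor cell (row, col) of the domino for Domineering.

[##./##./#.#/#.#] V move#1: V02:+1/###/###/#.#/#.#*, V21:+1/##./##./###/###
[###/###/#.#/#.#] end (terminal -1, H#2); searched ##./##./#.#/#.# to 10

PV length from [##./##./#.#/#.#]: 1 ply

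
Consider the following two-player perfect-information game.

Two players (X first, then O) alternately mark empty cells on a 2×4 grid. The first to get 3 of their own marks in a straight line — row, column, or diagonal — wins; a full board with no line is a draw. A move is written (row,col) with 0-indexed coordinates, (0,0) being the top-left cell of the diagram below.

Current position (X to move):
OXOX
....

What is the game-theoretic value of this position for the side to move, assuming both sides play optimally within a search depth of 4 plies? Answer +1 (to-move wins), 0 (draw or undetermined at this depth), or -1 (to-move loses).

value(OXOX/...., X) = 0

p1 X@[OXOX/....]: (1,0)[OXOX/X...]+0* (1,1)[OXOX/.X..]+0 (1,2)[OXOX/..X.]+0 (1,3)[OXOX/...X]+0
p2 O@[OXOX/X...]: (1,1)[OXOX/XO..]+0* (1,2)[OXOX/X.O.]+0 (1,3)[OXOX/X..O]+0
p3 X@[OXOX/XO..]: (1,2)[OXOX/XOX.]+0* (1,3)[OXOX/XO.X]+0
p4 O@[OXOX/XOX.]: (1,3)[OXOX/XOXO]+0*
p5 X@[OXOX/XOXO] terminal +0; root [OXOX/....] d4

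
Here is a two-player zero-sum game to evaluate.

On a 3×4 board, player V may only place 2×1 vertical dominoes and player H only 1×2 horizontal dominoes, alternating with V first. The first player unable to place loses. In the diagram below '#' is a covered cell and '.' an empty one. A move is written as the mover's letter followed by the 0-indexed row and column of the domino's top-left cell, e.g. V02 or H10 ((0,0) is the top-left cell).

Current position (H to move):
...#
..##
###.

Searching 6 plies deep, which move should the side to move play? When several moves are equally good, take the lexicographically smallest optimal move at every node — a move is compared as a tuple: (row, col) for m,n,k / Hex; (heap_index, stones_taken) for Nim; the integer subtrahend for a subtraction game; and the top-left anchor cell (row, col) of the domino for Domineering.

[...#/..##/###.] H move#1: H00:+1/##.#/..##/###.*, H01:-1/.###/..##/###., H10:+1/...#/####/###.
[##.#/..##/###.] end (terminal -1, V#2); searched ...#/..##/###. to 6

H's best at [...#/..##/###.]: H00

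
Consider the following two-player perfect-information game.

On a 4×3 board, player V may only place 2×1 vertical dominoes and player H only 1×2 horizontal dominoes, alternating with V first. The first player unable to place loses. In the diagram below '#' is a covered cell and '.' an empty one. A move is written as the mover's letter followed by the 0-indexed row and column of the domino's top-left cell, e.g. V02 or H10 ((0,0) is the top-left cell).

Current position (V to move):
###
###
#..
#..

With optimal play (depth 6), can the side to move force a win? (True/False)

V winning at [###/###/#../#..]: True

[###/###/#../#..] V move#1: V21:+1/###/###/##./##.*, V22:+1/###/###/#.#/#.#
[###/###/##./##.] end (terminal -1, H#2); searched ###/###/#../#.. to 6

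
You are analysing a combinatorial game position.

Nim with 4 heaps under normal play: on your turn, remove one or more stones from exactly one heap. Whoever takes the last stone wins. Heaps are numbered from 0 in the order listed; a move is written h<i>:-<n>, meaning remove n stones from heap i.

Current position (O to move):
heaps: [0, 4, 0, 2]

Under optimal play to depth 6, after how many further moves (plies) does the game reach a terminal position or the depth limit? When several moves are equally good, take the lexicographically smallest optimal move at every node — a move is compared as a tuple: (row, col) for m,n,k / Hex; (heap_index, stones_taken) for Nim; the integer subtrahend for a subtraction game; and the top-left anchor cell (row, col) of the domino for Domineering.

PV length from [(0,4,0,2)]: 5 plies

p1 O@[(0,4,0,2)]: h1:-1[(0,3,0,2)]-1 h1:-2[(0,2,0,2)]+1* h1:-3[(0,1,0,2)]-1 h1:-4[(0,0,0,2)]-1 h3:-1[(0,4,0,1)]-1 h3:-2[(0,4,0,0)]-1
p2 X@[(0,2,0,2)]: h1:-1[(0,1,0,2)]-1* h1:-2[(0,0,0,2)]-1 h3:-1[(0,2,0,1)]-1 h3:-2[(0,2,0,0)]-1
p3 O@[(0,1,0,2)]: h1:-1[(0,0,0,2)]-1 h3:-1[(0,1,0,1)]+1* h3:-2[(0,1,0,0)]-1
p4 X@[(0,1,0,1)]: h1:-1[(0,0,0,1)]-1* h3:-1[(0,1,0,0)]-1
p5 O@[(0,0,0,1)]: h3:-1[(0,0,0,0)]+1*
p6 X@[(0,0,0,0)] terminal -1; root [(0,4,0,2)] d6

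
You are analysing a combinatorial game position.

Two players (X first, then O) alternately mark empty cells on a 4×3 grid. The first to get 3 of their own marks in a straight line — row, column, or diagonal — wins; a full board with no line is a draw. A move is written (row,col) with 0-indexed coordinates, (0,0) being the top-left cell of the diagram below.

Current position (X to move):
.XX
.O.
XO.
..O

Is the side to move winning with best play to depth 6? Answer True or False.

[.XX/.O./XO./..O] X move#1: (0,0):+1/XXX/.O./XO./..O*, (1,0):-1/.XX/XO./XO./..O, (1,2):-1/.XX/.OX/XO./..O, (2,2):-1/.XX/.O./XOX/..O, (3,0):-1/.XX/.O./XO./X.O, (3,1):-1/.XX/.O./XO./.XO
[XXX/.O./XO./..O] end (terminal -1, O#2); searched .XX/.O./XO./..O to 6

X winning at [.XX/.O./XO./..O]: True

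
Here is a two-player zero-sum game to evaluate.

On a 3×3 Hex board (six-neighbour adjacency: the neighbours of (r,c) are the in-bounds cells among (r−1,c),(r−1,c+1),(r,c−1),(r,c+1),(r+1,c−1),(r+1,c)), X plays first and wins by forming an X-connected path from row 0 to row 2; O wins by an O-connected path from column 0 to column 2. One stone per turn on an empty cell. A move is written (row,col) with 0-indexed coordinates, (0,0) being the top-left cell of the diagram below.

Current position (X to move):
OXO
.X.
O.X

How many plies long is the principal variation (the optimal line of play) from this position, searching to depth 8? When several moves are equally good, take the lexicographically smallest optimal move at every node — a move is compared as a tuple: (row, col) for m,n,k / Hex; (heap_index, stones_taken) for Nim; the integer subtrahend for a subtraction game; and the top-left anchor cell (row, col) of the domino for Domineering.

PV length from [OXO/.X./O.X]: 3 plies

[OXO/.X./O.X] X move#1: (1,0):+1/OXO/XX./O.X*, (1,2):+1/OXO/.XX/O.X, (2,1):+1/OXO/.X./OXX
[OXO/XX./O.X] O move#2: (1,2):-1/OXO/XXO/O.X*, (2,1):-1/OXO/XX./OOX
[OXO/XXO/O.X] X move#3: (2,1):+1/OXO/XXO/OXX*
[OXO/XXO/OXX] end (terminal -1, O#4); searched OXO/.X./O.X to 8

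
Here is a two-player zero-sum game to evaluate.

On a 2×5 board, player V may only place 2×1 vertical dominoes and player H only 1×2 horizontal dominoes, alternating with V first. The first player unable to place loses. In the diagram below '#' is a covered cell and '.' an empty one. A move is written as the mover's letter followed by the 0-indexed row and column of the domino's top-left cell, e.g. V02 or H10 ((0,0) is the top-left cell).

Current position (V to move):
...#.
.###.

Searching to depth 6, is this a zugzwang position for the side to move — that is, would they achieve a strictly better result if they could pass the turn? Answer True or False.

[...#./.###.] V move#1: V00:+1/#..#./####.*, V04:-1/...##/.####
[#..#./####.] H move#2: H01:-1/####./####.*
[####./####.] V move#3: V04:+1/#####/#####*
[#####/#####] end (terminal -1, H#4); searched ...#./.###. to 6
pass branch (H moves first from the same position):
  | [...#./.###.] H move#1: H00:-1/##.#./.###.*, H01:-1/.###./.###.
  | [##.#./.###.] V move#2: V04:+1/##.##/.####*
  | [##.##/.####] end (terminal -1, H#3); searched ...#./.###. to 6
V moving scores +1; V passing scores +1

zugzwang(...#./.###., V) = False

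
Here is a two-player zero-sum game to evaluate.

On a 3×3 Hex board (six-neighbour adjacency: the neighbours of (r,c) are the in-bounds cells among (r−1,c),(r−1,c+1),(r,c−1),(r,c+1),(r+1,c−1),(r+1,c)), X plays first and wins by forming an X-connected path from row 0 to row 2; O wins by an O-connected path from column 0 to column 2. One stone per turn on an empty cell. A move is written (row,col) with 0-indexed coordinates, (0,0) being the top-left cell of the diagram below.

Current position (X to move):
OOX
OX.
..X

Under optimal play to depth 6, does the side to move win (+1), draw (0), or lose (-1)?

ply 1, X at OOX/OX./..X | (1,2)=+1→OOX/OXX/..X*; (2,0)=+1→OOX/OX./X.X; (2,1)=+1→OOX/OX./.XX
ply 2: OOX/OXX/..X is terminal -1 (O); from OOX/OX./..X depth 6

value(OOX/OX./..X, X) = +1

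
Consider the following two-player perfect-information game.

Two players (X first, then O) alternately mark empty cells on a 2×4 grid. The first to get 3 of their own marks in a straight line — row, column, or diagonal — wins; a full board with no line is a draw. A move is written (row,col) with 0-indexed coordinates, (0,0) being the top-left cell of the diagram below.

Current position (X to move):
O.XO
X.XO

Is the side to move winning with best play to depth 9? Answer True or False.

ply 1, X at O.XO/X.XO | (0,1)=+0→OXXO/X.XO; (1,1)=+1→O.XO/XXXO*
ply 2: O.XO/XXXO is terminal -1 (O); from O.XO/X.XO depth 9

X winning at [O.XO/X.XO]: True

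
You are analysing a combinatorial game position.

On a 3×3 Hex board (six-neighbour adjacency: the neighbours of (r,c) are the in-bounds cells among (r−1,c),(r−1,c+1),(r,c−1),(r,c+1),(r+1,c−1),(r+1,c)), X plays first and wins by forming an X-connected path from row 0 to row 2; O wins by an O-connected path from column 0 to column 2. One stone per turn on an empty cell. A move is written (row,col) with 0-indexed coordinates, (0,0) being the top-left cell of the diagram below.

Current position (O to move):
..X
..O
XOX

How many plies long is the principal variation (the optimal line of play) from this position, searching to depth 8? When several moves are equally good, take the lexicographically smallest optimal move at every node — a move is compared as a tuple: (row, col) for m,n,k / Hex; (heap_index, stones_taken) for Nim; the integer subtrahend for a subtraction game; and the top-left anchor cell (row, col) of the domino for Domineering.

PV length from [..X/..O/XOX]: 4 plies

p1 O@[..X/..O/XOX]: (0,0)[O.X/..O/XOX]-1* (0,1)[.OX/..O/XOX]-1 (1,0)[..X/O.O/XOX]-1 (1,1)[..X/.OO/XOX]-1
p2 X@[O.X/..O/XOX]: (0,1)[OXX/..O/XOX]+1* (1,0)[O.X/X.O/XOX]+1 (1,1)[O.X/.XO/XOX]+1
p3 O@[OXX/..O/XOX]: (1,0)[OXX/O.O/XOX]-1* (1,1)[OXX/.OO/XOX]-1
p4 X@[OXX/O.O/XOX]: (1,1)[OXX/OXO/XOX]+1*
p5 O@[OXX/OXO/XOX] terminal -1; root [..X/..O/XOX] d8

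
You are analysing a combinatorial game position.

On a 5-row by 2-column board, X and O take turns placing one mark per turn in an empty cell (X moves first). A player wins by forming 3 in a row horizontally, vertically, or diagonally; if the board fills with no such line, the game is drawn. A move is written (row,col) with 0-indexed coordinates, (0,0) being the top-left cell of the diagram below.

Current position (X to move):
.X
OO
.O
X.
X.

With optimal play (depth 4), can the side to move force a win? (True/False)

ply 1, X at .X/OO/.O/X./X. | (0,0)=-1→XX/OO/.O/X./X.; (2,0)=+1→.X/OO/XO/X./X.*; (3,1)=+0→.X/OO/.O/XX/X.; (4,1)=-1→.X/OO/.O/X./XX
ply 2: .X/OO/XO/X./X. is terminal -1 (O); from .X/OO/.O/X./X. depth 4

X winning at [.X/OO/.O/X./X.]: True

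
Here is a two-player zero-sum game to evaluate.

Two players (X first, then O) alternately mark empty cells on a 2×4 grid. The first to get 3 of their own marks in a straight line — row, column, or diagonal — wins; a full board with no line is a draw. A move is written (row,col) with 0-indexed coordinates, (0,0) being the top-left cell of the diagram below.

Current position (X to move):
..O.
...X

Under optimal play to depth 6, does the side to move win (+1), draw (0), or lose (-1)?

ply 1, X at ..O./...X | (0,0)=+0→X.O./...X*; (0,1)=+0→.XO./...X; (0,3)=+0→..OX/...X; (1,0)=-1→..O./X..X; (1,1)=+0→..O./.X.X; (1,2)=+0→..O./..XX
ply 2, O at X.O./...X | (0,1)=+0→XOO./...X*; (0,3)=+0→X.OO/...X; (1,0)=+0→X.O./O..X; (1,1)=+0→X.O./.O.X; (1,2)=+0→X.O./..OX
ply 3, X at XOO./...X | (0,3)=+0→XOOX/...X*; (1,0)=-1→XOO./X..X; (1,1)=-1→XOO./.X.X; (1,2)=-1→XOO./..XX
ply 4, O at XOOX/...X | (1,0)=+0→XOOX/O..X*; (1,1)=+0→XOOX/.O.X; (1,2)=+0→XOOX/..OX
ply 5, X at XOOX/O..X | (1,1)=+0→XOOX/OX.X*; (1,2)=+0→XOOX/O.XX
ply 6, O at XOOX/OX.X | (1,2)=+0→XOOX/OXOX*
ply 7: XOOX/OXOX is terminal +0 (X); from ..O./...X depth 6

value(..O./...X, X) = 0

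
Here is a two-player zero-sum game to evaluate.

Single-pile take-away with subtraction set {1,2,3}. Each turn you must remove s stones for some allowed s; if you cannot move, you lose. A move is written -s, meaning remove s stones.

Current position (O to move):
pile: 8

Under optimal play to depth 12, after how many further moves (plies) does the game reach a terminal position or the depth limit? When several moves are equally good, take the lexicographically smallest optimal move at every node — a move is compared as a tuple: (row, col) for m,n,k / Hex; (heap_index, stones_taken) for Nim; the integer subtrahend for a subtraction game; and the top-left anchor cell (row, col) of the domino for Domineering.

PV length from [8]: 4 plies

[8] O move#1: -1:-1/7*, -2:-1/6, -3:-1/5
[7] X move#2: -1:-1/6, -2:-1/5, -3:+1/4*
[4] O move#3: -1:-1/3*, -2:-1/2, -3:-1/1
[3] X move#4: -1:-1/2, -2:-1/1, -3:+1/0*
[0] end (terminal -1, O#5); searched 8 to 12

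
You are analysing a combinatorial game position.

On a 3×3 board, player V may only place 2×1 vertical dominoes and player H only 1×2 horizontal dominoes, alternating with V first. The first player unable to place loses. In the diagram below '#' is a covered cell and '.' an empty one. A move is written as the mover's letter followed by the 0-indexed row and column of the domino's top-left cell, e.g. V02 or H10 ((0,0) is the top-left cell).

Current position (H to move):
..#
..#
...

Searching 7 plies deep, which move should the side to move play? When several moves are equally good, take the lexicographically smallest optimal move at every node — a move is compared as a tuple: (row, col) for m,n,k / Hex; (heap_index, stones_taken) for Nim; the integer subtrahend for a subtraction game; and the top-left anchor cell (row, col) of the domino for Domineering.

[..#/..#/...] H move#1: H00:-1/###/..#/..., H10:+1/..#/###/...*, H20:-1/..#/..#/##., H21:-1/..#/..#/.##
[..#/###/...] end (terminal -1, V#2); searched ..#/..#/... to 7

H's best at [..#/..#/...]: H10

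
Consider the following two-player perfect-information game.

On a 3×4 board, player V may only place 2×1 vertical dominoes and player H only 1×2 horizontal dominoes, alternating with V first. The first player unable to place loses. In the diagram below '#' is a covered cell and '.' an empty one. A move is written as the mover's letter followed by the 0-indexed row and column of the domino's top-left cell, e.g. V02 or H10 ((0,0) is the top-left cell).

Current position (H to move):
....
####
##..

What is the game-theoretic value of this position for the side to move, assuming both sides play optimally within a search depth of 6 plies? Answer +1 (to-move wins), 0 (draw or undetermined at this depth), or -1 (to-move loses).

ply 1, H at ..../####/##.. | H00=+1→##../####/##..*; H01=+1→.##./####/##..; H02=+1→..##/####/##..; H22=+1→..../####/####
ply 2: ##../####/##.. is terminal -1 (V); from ..../####/##.. depth 6

value(..../####/##.., H) = +1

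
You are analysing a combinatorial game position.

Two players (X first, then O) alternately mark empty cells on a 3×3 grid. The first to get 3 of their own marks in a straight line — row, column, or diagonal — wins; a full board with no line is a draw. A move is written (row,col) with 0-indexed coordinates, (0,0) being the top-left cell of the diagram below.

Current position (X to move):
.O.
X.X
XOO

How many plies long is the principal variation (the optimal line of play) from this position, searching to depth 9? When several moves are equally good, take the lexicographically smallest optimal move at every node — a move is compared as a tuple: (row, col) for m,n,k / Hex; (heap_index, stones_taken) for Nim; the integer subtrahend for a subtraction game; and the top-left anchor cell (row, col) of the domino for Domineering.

PV length from [.O./X.X/XOO]: 1 ply

p1 X@[.O./X.X/XOO]: (0,0)[XO./X.X/XOO]+1* (0,2)[.OX/X.X/XOO]-1 (1,1)[.O./XXX/XOO]+1
p2 O@[XO./X.X/XOO] terminal -1; root [.O./X.X/XOO] d9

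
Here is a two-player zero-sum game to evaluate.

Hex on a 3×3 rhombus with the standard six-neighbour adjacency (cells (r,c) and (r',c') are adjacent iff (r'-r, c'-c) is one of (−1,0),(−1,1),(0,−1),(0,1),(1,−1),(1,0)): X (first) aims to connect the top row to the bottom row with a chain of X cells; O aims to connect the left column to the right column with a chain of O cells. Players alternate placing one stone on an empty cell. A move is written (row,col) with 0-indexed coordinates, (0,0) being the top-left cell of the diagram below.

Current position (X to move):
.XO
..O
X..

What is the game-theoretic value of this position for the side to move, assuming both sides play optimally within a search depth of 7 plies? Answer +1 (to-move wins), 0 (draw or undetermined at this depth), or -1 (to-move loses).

value(.XO/..O/X.., X) = +1

ply 1, X at .XO/..O/X.. | (0,0)=+1→XXO/..O/X..*; (1,0)=+1→.XO/X.O/X..; (1,1)=+1→.XO/.XO/X..; (2,1)=+1→.XO/..O/XX.; (2,2)=+1→.XO/..O/X.X
ply 2, O at XXO/..O/X.. | (1,0)=-1→XXO/O.O/X..*; (1,1)=-1→XXO/.OO/X..; (2,1)=-1→XXO/..O/XO.; (2,2)=-1→XXO/..O/X.O
ply 3, X at XXO/O.O/X.. | (1,1)=+1→XXO/OXO/X..*; (2,1)=-1→XXO/O.O/XX.; (2,2)=-1→XXO/O.O/X.X
ply 4: XXO/OXO/X.. is terminal -1 (O); from .XO/..O/X.. depth 7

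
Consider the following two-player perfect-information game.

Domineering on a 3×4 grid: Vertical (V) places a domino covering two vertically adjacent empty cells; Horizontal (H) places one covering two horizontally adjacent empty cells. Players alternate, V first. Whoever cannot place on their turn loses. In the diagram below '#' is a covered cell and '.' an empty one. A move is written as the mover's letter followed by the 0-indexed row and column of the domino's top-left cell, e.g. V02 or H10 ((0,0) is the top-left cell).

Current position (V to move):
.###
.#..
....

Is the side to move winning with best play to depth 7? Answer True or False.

p1 V@[.###/.#../....]: V00[####/##../....]-1 V10[.###/##../#...]-1 V12[.###/.##./..#.]+1* V13[.###/.#.#/...#]+1
p2 H@[.###/.##./..#.]: H20[.###/.##./###.]-1*
p3 V@[.###/.##./###.]: V00[####/###./###.]+1* V13[.###/.###/####]+1
p4 H@[####/###./###.] terminal -1; root [.###/.#../....] d7

V winning at [.###/.#../....]: True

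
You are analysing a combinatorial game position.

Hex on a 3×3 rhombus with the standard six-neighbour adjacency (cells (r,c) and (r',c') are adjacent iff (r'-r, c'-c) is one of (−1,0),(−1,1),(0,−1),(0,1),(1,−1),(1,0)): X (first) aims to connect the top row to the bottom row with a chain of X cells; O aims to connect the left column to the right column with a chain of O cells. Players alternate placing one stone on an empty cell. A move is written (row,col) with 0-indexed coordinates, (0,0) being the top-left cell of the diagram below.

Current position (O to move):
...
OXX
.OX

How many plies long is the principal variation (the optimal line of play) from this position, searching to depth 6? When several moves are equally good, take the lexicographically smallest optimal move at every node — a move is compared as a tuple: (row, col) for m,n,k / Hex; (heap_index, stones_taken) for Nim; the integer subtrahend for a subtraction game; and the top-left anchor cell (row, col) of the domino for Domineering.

ply 1, O at .../OXX/.OX | (0,0)=-1→O../OXX/.OX*; (0,1)=-1→.O./OXX/.OX; (0,2)=-1→..O/OXX/.OX; (2,0)=-1→.../OXX/OOX
ply 2, X at O../OXX/.OX | (0,1)=+1→OX./OXX/.OX*; (0,2)=+1→O.X/OXX/.OX; (2,0)=+1→O../OXX/XOX
ply 3: OX./OXX/.OX is terminal -1 (O); from .../OXX/.OX depth 6

PV length from [.../OXX/.OX]: 2 plies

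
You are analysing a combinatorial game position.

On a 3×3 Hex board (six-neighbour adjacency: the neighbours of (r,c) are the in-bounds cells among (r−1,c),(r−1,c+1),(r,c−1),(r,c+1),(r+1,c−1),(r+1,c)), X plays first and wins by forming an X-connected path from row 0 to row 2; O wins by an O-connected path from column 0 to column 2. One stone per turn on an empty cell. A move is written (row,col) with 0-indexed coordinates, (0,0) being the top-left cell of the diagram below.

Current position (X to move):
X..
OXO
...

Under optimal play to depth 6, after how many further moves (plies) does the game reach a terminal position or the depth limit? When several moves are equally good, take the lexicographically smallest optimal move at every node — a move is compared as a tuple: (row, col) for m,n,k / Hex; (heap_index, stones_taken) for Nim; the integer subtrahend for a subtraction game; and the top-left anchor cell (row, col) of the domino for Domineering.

PV length from [X../OXO/...]: 3 plies

[X../OXO/...] X move#1: (0,1):+1/XX./OXO/...*, (0,2):+1/X.X/OXO/..., (2,0):+1/X../OXO/X.., (2,1):+1/X../OXO/.X., (2,2):+1/X../OXO/..X
[XX./OXO/...] O move#2: (0,2):-1/XXO/OXO/...*, (2,0):-1/XX./OXO/O.., (2,1):-1/XX./OXO/.O., (2,2):-1/XX./OXO/..O
[XXO/OXO/...] X move#3: (2,0):+1/XXO/OXO/X..*, (2,1):+1/XXO/OXO/.X., (2,2):+1/XXO/OXO/..X
[XXO/OXO/X..] end (terminal -1, O#4); searched X../OXO/... to 6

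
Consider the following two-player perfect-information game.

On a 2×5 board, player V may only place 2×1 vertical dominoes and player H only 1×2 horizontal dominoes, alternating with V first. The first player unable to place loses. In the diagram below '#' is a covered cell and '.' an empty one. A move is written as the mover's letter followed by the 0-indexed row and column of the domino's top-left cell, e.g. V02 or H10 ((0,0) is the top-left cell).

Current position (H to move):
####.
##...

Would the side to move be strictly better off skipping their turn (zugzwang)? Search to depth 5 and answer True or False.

[####./##...] H move#1: H12:-1/####./####., H13:+1/####./##.##*
[####./##.##] end (terminal -1, V#2); searched ####./##... to 5
suppose H passes — search the same position with V to move:
pass> [####./##...] V move#1: V04:-1/#####/##..#*
pass> [#####/##..#] H move#2: H12:+1/#####/#####*
pass> [#####/#####] end (terminal -1, V#3); searched ####./##... to 5
for H: play +1, pass +1

zugzwang(####./##..., H) = False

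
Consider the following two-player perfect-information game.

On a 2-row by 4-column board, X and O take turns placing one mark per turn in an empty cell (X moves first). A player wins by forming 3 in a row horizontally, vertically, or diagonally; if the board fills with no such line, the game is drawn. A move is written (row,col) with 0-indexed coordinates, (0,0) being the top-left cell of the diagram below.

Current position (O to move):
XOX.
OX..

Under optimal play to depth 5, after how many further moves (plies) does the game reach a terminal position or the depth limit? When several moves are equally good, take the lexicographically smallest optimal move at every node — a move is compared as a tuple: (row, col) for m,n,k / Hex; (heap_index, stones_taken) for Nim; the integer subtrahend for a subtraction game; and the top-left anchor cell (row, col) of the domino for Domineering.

PV length from [XOX./OX..]: 3 plies

[XOX./OX..] O move#1: (0,3):+0/XOXO/OX..*, (1,2):+0/XOX./OXO., (1,3):+0/XOX./OX.O
[XOXO/OX..] X move#2: (1,2):+0/XOXO/OXX.*, (1,3):+0/XOXO/OX.X
[XOXO/OXX.] O move#3: (1,3):+0/XOXO/OXXO*
[XOXO/OXXO] end (terminal +0, X#4); searched XOX./OX.. to 5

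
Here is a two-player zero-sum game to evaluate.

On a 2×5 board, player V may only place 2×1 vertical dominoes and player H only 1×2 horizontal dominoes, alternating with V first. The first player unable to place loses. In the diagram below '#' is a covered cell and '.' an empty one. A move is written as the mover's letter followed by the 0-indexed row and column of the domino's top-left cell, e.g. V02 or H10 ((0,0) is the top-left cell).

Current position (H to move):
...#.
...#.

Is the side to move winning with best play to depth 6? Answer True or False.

p1 H@[...#./...#.]: H00[##.#./...#.]-1* H01[.###./...#.]-1 H10[...#./##.#.]-1 H11[...#./.###.]-1
p2 V@[##.#./...#.]: V02[####./..##.]+1* V04[##.##/...##]-1
p3 H@[####./..##.]: H10[####./####.]-1*
p4 V@[####./####.]: V04[#####/#####]+1*
p5 H@[#####/#####] terminal -1; root [...#./...#.] d6

H winning at [...#./...#.]: False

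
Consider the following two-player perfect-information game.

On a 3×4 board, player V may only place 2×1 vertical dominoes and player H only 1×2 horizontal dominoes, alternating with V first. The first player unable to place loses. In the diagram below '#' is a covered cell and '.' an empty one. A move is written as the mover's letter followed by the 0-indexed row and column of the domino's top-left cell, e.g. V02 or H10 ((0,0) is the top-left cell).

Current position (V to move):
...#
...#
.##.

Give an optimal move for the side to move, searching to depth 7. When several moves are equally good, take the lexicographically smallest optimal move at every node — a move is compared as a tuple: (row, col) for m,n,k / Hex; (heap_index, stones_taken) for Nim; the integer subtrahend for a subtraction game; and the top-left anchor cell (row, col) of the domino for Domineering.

V's best at [...#/...#/.##.]: V01

p1 V@[...#/...#/.##.]: V00[#..#/#..#/.##.]-1 V01[.#.#/.#.#/.##.]+1* V02[..##/..##/.##.]-1 V10[...#/#..#/###.]-1
p2 H@[.#.#/.#.#/.##.] terminal -1; root [...#/...#/.##.] d7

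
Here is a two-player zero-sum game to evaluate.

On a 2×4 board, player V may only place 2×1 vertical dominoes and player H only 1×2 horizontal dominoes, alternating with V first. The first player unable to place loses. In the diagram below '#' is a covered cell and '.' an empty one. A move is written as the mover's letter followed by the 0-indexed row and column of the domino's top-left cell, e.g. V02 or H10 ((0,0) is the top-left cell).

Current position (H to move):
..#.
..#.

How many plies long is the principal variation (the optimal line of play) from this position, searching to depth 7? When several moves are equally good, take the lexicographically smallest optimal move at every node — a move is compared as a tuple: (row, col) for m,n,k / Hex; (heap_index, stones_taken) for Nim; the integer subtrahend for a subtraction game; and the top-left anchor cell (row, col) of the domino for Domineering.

PV length from [..#./..#.]: 3 plies

p1 H@[..#./..#.]: H00[###./..#.]+1* H10[..#./###.]+1
p2 V@[###./..#.]: V03[####/..##]-1*
p3 H@[####/..##]: H10[####/####]+1*
p4 V@[####/####] terminal -1; root [..#./..#.] d7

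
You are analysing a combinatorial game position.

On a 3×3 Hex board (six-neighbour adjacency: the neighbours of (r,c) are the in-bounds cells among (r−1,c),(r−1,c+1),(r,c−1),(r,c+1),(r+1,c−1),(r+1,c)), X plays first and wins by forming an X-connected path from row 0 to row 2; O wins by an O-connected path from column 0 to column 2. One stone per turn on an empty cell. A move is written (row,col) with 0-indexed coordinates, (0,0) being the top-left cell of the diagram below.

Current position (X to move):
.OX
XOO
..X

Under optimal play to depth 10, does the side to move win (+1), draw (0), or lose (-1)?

[.OX/XOO/..X] X move#1: (0,0):-1/XOX/XOO/..X*, (2,0):-1/.OX/XOO/X.X, (2,1):-1/.OX/XOO/.XX
[XOX/XOO/..X] O move#2: (2,0):+1/XOX/XOO/O.X*, (2,1):-1/XOX/XOO/.OX
[XOX/XOO/O.X] end (terminal -1, X#3); searched .OX/XOO/..X to 10

value(.OX/XOO/..X, X) = -1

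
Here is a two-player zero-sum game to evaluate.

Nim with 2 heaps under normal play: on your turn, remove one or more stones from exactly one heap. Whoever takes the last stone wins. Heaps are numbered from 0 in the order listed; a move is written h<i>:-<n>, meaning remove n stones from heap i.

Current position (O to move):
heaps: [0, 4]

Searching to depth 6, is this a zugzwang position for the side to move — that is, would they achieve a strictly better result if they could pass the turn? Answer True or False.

ply 1, O at (0,4) | h1:-1=-1→(0,3); h1:-2=-1→(0,2); h1:-3=-1→(0,1); h1:-4=+1→(0,0)*
ply 2: (0,0) is terminal -1 (X); from (0,4) depth 6
suppose O passes — search the same position with X to move:
pass> ply 1, X at (0,4) | h1:-1=-1→(0,3); h1:-2=-1→(0,2); h1:-3=-1→(0,1); h1:-4=+1→(0,0)*
pass> ply 2: (0,0) is terminal -1 (O); from (0,4) depth 6
for O: play +1, pass -1

zugzwang((0,4), O) = False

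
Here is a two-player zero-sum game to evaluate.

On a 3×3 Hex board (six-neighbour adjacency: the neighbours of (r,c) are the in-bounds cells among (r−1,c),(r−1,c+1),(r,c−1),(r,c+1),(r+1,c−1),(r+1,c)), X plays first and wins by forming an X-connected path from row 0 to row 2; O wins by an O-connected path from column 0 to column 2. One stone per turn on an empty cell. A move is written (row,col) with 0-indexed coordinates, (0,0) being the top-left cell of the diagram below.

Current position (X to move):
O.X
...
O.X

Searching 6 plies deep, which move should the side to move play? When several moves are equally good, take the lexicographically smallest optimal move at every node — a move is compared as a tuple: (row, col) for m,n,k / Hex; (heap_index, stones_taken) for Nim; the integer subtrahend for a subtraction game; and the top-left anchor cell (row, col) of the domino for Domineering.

[O.X/.../O.X] X move#1: (0,1):-1/OXX/.../O.X, (1,0):-1/O.X/X../O.X, (1,1):+1/O.X/.X./O.X*, (1,2):+1/O.X/..X/O.X, (2,1):+1/O.X/.../OXX
[O.X/.X./O.X] O move#2: (0,1):-1/OOX/.X./O.X*, (1,0):-1/O.X/OX./O.X, (1,2):-1/O.X/.XO/O.X, (2,1):-1/O.X/.X./OOX
[OOX/.X./O.X] X move#3: (1,0):+1/OOX/XX./O.X*, (1,2):+1/OOX/.XX/O.X, (2,1):+1/OOX/.X./OXX
[OOX/XX./O.X] O move#4: (1,2):-1/OOX/XXO/O.X*, (2,1):-1/OOX/XX./OOX
[OOX/XXO/O.X] X move#5: (2,1):+1/OOX/XXO/OXX*
[OOX/XXO/OXX] end (terminal -1, O#6); searched O.X/.../O.X to 6

X's best at [O.X/.../O.X]: (1,1)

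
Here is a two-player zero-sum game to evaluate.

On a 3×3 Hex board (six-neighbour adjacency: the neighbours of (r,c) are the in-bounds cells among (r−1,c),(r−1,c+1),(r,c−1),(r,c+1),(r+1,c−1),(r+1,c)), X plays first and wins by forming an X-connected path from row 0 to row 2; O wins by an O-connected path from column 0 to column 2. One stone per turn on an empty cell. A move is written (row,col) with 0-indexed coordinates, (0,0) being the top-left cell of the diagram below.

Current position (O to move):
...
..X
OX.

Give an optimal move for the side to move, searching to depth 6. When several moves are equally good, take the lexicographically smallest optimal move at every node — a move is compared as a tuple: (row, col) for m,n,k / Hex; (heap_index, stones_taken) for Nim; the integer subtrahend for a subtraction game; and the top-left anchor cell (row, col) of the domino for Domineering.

p1 O@[.../..X/OX.]: (0,0)[O../..X/OX.]-1 (0,1)[.O./..X/OX.]-1 (0,2)[..O/..X/OX.]+1* (1,0)[.../O.X/OX.]-1 (1,1)[.../.OX/OX.]-1 (2,2)[.../..X/OXO]-1
p2 X@[..O/..X/OX.]: (0,0)[X.O/..X/OX.]-1* (0,1)[.XO/..X/OX.]-1 (1,0)[..O/X.X/OX.]-1 (1,1)[..O/.XX/OX.]-1 (2,2)[..O/..X/OXX]-1
p3 O@[X.O/..X/OX.]: (0,1)[XOO/..X/OX.]+1* (1,0)[X.O/O.X/OX.]+1 (1,1)[X.O/.OX/OX.]+1 (2,2)[X.O/..X/OXO]-1
p4 X@[XOO/..X/OX.]: (1,0)[XOO/X.X/OX.]-1* (1,1)[XOO/.XX/OX.]-1 (2,2)[XOO/..X/OXX]-1
p5 O@[XOO/X.X/OX.]: (1,1)[XOO/XOX/OX.]+1* (2,2)[XOO/X.X/OXO]-1
p6 X@[XOO/XOX/OX.] terminal -1; root [.../..X/OX.] d6

O's best at [.../..X/OX.]: (0,2)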